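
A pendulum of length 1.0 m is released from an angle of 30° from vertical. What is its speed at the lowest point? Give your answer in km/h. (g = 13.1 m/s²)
h = L(1 − cosθ) = 1.0(1 − cos30°) = 0.133975 m
v = √(2gh) = √(2·13.1·0.133975) = 1.87354 m/s = 6.745 km/h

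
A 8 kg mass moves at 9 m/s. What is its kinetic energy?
KE = ½mv² = ½(8)(9)² = 324.0 J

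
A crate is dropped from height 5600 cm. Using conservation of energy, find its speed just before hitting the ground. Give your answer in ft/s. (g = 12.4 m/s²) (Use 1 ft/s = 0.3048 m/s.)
Convert to SI: h = 56.0 m
mgh = ½mv² ⇒ v = √(2gh) = √(2·12.4·56.0) = 37.2666 m/s = 122.3 ft/s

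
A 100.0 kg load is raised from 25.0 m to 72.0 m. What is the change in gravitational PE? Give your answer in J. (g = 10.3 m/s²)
ΔPE = mgΔh = (100.0)(10.3)(47.0) = 48410 J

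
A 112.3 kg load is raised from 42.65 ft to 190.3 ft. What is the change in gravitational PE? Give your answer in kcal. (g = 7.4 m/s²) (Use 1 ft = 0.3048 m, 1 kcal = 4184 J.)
Convert to SI: m = 112.3 kg, Δh = 45.0037 m
ΔPE = mgΔh = (112.3)(7.4)(45.0037) = 37399.0 J = 8.939 kcal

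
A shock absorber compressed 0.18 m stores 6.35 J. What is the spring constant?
k = 2·PE/x² = 2·6.35/(0.18)² = 392.0 N/m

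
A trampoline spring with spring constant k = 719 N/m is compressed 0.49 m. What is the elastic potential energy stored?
PE = ½kx² = ½(719)(0.49)² = 86.32 J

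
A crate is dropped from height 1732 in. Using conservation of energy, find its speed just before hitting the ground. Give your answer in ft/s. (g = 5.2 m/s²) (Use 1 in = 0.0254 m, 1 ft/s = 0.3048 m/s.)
Convert to SI: h = 43.9928 m
mgh = ½mv² ⇒ v = √(2gh) = √(2·5.2·43.9928) = 21.3898 m/s = 70.18 ft/s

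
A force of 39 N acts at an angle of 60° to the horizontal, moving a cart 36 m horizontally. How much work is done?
W = F·d·cosθ = (39)(36)cos(60°) = 702.0 J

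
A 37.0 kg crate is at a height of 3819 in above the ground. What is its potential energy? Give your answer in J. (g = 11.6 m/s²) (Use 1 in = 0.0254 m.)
Convert to SI: m = 37.0 kg, h = 97.0026 m
PE = mgh = (37.0)(11.6)(97.0026) = 41630 J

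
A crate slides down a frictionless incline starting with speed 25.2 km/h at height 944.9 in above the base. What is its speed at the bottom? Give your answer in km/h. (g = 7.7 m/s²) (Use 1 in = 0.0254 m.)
Convert to SI: v₀ = 7.0 m/s, h = 24.0005 m
½mv₀² + mgh = ½mv² ⇒ v = √(v₀² + 2gh) = √(7.0² + 2·7.7·24.0005) = 20.4599 m/s = 73.66 km/h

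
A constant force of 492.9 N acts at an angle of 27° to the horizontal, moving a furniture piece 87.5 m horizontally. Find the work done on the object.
W = F·d·cosθ = (492.9)(87.5)cos(27°) = 38430 J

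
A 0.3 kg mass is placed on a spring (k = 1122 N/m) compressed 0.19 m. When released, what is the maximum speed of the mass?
½kx² = ½mv² ⇒ v = x√(k/m) = (0.19)√(1122/0.3) = 11.62 m/s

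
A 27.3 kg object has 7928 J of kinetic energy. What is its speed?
v = √(2·KE/m) = √(2·7928/27.3) = 24.1 m/s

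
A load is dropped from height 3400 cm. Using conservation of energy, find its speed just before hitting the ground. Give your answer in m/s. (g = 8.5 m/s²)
Convert to SI: h = 34.0 m
mgh = ½mv² ⇒ v = √(2gh) = √(2·8.5·34.0) = 24.04 m/s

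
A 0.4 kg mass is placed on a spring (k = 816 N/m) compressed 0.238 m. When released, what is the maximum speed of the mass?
½kx² = ½mv² ⇒ v = x√(k/m) = (0.238)√(816/0.4) = 10.75 m/s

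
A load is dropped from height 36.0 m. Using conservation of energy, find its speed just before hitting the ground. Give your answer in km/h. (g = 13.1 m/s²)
mgh = ½mv² ⇒ v = √(2gh) = √(2·13.1·36.0) = 30.7116 m/s = 110.6 km/h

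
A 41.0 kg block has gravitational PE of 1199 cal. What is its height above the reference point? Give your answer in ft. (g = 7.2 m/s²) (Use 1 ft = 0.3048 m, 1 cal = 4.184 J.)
Convert to SI: m = 41.0 kg, PE = 5016.62 J
h = PE/(mg) = 5016.62/(41.0·7.2) = 16.994 m = 55.75 ft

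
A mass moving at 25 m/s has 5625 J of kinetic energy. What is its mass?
m = 2·KE/v² = 2·5625/(25)² = 18.0 kg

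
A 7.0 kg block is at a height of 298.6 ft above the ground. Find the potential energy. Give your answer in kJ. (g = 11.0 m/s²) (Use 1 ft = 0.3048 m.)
Convert to SI: m = 7.0 kg, h = 91.0133 m
PE = mgh = (7.0)(11.0)(91.0133) = 7008.02 J = 7.008 kJ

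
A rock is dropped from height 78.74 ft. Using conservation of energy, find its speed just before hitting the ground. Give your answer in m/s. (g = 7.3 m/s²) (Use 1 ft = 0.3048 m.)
Convert to SI: h = 24.0 m
mgh = ½mv² ⇒ v = √(2gh) = √(2·7.3·24.0) = 18.72 m/s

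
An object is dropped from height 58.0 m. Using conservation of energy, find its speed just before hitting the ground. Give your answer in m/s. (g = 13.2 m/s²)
mgh = ½mv² ⇒ v = √(2gh) = √(2·13.2·58.0) = 39.13 m/s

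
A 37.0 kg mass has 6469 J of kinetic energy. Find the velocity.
v = √(2·KE/m) = √(2·6469/37.0) = 18.7 m/s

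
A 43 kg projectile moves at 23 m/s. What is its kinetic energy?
KE = ½mv² = ½(43)(23)² = 11373.5 J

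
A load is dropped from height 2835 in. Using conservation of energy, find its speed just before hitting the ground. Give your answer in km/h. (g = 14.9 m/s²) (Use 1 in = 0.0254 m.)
Convert to SI: h = 72.009 m
mgh = ½mv² ⇒ v = √(2gh) = √(2·14.9·72.009) = 46.3235 m/s = 166.8 km/h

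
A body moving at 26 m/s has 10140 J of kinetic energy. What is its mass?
m = 2·KE/v² = 2·10140/(26)² = 30.0 kg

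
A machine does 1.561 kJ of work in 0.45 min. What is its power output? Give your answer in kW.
Convert to SI: W = 1561.0 J, t = 27.0 s
P = W/t = 1561.0/27.0 = 57.8148 W = 0.05781 kW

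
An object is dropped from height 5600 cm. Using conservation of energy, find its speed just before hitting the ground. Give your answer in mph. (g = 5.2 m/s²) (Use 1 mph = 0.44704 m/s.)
Convert to SI: h = 56.0 m
mgh = ½mv² ⇒ v = √(2gh) = √(2·5.2·56.0) = 24.133 m/s = 53.98 mph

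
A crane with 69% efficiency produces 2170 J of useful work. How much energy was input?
W_in = W_out/η = 2170/0.69 = 3145 J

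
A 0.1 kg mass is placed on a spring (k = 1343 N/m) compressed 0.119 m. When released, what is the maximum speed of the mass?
½kx² = ½mv² ⇒ v = x√(k/m) = (0.119)√(1343/0.1) = 13.79 m/s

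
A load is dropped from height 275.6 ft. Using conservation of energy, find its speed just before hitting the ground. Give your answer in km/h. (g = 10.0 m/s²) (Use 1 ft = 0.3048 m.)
Convert to SI: h = 84.0029 m
mgh = ½mv² ⇒ v = √(2gh) = √(2·10.0·84.0029) = 40.9885 m/s = 147.6 km/h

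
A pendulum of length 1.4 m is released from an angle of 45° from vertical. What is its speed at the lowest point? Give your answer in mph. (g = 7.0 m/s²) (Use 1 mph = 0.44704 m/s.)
h = L(1 − cosθ) = 1.4(1 − cos45°) = 0.410051 m
v = √(2gh) = √(2·7.0·0.410051) = 2.39598 m/s = 5.36 mph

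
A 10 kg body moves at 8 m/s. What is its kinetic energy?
KE = ½mv² = ½(10)(8)² = 320.0 J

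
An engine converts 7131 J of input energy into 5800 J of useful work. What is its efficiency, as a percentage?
η = W_out/W_in = 5800/7131 = 81.34%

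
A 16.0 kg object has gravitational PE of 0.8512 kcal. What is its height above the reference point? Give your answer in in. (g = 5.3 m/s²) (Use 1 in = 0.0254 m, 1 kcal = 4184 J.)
Convert to SI: m = 16.0 kg, PE = 3561.42 J
h = PE/(mg) = 3561.42/(16.0·5.3) = 41.9979 m = 1653 in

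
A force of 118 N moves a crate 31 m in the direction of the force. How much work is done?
W = F·d = (118)(31) = 3658 J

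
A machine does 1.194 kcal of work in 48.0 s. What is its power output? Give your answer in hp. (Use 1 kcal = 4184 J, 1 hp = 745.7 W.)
Convert to SI: W = 4995.7 J, t = 48.0 s
P = W/t = 4995.7/48.0 = 104.077 W = 0.1396 hp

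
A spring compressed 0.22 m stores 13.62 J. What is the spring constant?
k = 2·PE/x² = 2·13.62/(0.22)² = 562.8 N/m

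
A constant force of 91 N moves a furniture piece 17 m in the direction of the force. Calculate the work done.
W = F·d = (91)(17) = 1547 J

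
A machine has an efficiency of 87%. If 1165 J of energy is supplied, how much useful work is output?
W_out = η·W_in = 0.87·1165 = 1013.55 J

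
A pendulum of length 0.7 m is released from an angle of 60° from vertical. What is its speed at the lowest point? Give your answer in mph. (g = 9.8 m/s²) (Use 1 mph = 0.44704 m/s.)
h = L(1 − cosθ) = 0.7(1 − cos60°) = 0.35 m
v = √(2gh) = √(2·9.8·0.35) = 2.61916 m/s = 5.859 mph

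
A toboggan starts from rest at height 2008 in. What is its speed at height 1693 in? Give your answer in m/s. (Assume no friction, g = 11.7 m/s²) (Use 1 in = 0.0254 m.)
Convert to SI: h₁−h₂ = 8.001 m
mgh₁ = mgh₂ + ½mv² ⇒ v = √(2g(h₁−h₂)) = √(2·11.7·8.001) = 13.68 m/s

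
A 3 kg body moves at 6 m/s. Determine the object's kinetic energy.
KE = ½mv² = ½(3)(6)² = 54.0 J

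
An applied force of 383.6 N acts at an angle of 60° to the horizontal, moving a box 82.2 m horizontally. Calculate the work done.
W = F·d·cosθ = (383.6)(82.2)cos(60°) = 15770 J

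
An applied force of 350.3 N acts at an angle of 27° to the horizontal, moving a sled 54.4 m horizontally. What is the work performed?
W = F·d·cosθ = (350.3)(54.4)cos(27°) = 16980 J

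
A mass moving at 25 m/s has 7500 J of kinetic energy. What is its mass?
m = 2·KE/v² = 2·7500/(25)² = 24.0 kg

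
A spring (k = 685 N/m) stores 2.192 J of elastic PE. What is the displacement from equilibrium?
x = √(2·PE/k) = √(2·2.192/685) = 0.08 m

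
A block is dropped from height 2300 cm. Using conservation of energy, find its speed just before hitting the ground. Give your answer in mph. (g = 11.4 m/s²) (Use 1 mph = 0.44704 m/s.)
Convert to SI: h = 23.0 m
mgh = ½mv² ⇒ v = √(2gh) = √(2·11.4·23.0) = 22.8998 m/s = 51.23 mph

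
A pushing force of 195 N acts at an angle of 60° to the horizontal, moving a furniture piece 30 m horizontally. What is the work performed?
W = F·d·cosθ = (195)(30)cos(60°) = 2925 J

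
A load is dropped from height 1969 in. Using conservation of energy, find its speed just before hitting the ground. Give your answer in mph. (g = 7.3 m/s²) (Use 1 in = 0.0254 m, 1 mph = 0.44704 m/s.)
Convert to SI: h = 50.0126 m
mgh = ½mv² ⇒ v = √(2gh) = √(2·7.3·50.0126) = 27.0219 m/s = 60.45 mph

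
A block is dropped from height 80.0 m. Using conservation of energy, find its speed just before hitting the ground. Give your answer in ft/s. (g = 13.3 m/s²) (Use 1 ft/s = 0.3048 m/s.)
mgh = ½mv² ⇒ v = √(2gh) = √(2·13.3·80.0) = 46.1303 m/s = 151.3 ft/s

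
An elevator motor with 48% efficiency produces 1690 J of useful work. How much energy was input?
W_in = W_out/η = 1690/0.48 = 3521 J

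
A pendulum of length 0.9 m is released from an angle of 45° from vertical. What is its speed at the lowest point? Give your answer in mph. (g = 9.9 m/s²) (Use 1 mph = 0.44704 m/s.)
h = L(1 − cosθ) = 0.9(1 − cos45°) = 0.263604 m
v = √(2gh) = √(2·9.9·0.263604) = 2.28459 m/s = 5.11 mph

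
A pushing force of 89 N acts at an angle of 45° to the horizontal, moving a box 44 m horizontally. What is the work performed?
W = F·d·cosθ = (89)(44)cos(45°) = 2769 J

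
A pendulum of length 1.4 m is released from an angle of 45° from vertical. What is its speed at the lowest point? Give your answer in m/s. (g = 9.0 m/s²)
h = L(1 − cosθ) = 1.4(1 − cos45°) = 0.410051 m
v = √(2gh) = √(2·9.0·0.410051) = 2.717 m/s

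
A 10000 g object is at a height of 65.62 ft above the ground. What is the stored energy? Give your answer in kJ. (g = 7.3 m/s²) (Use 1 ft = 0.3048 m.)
Convert to SI: m = 10.0 kg, h = 20.001 m
PE = mgh = (10.0)(7.3)(20.001) = 1460.07 J = 1.46 kJ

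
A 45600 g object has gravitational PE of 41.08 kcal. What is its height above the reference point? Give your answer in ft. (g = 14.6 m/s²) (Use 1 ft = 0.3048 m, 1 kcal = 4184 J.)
Convert to SI: m = 45.6 kg, PE = 171879 J
h = PE/(mg) = 171879/(45.6·14.6) = 258.169 m = 847.0 ft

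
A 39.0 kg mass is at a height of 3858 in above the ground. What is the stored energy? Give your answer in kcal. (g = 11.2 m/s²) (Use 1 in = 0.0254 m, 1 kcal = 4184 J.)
Convert to SI: m = 39.0 kg, h = 97.9932 m
PE = mgh = (39.0)(11.2)(97.9932) = 42803.4 J = 10.23 kcal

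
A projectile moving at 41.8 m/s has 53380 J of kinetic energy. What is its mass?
m = 2·KE/v² = 2·53380/(41.8)² = 61.1 kg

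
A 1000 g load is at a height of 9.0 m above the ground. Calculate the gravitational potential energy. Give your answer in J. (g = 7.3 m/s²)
Convert to SI: m = 1.0 kg, h = 9.0 m
PE = mgh = (1.0)(7.3)(9.0) = 65.7 J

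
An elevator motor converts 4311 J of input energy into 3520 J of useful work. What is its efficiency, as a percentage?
η = W_out/W_in = 3520/4311 = 81.65%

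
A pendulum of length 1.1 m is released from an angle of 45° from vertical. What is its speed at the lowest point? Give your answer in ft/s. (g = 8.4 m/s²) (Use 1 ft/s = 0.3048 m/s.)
h = L(1 − cosθ) = 1.1(1 − cos45°) = 0.322183 m
v = √(2gh) = √(2·8.4·0.322183) = 2.32651 m/s = 7.633 ft/s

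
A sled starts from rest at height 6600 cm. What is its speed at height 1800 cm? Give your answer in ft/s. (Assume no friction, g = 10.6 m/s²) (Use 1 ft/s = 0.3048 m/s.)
Convert to SI: h₁−h₂ = 48.0 m
mgh₁ = mgh₂ + ½mv² ⇒ v = √(2g(h₁−h₂)) = √(2·10.6·48.0) = 31.8998 m/s = 104.7 ft/s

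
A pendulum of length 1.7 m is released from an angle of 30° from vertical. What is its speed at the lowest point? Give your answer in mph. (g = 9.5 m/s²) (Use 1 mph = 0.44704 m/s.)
h = L(1 − cosθ) = 1.7(1 − cos30°) = 0.227757 m
v = √(2gh) = √(2·9.5·0.227757) = 2.08024 m/s = 4.653 mph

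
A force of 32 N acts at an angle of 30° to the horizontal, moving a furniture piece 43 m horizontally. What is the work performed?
W = F·d·cosθ = (32)(43)cos(30°) = 1192 J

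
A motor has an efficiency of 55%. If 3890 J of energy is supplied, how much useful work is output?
W_out = η·W_in = 0.55·3890 = 2139.5 J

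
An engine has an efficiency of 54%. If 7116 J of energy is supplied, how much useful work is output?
W_out = η·W_in = 0.54·7116 = 3842.64 J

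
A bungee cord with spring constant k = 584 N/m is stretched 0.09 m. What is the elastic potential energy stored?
PE = ½kx² = ½(584)(0.09)² = 2.365 J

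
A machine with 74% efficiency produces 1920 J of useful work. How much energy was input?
W_in = W_out/η = 1920/0.74 = 2595 J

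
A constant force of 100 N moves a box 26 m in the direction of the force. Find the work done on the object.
W = F·d = (100)(26) = 2600 J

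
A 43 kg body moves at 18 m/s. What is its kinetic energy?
KE = ½mv² = ½(43)(18)² = 6966.0 J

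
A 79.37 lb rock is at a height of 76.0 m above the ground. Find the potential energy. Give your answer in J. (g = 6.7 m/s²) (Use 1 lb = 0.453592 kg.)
Convert to SI: m = 36.0016 kg, h = 76.0 m
PE = mgh = (36.0016)(6.7)(76.0) = 18330 J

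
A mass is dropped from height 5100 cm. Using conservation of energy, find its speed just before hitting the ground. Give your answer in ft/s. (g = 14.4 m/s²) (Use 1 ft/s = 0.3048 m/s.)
Convert to SI: h = 51.0 m
mgh = ½mv² ⇒ v = √(2gh) = √(2·14.4·51.0) = 38.3249 m/s = 125.7 ft/s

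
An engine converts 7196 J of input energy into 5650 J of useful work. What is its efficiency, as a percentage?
η = W_out/W_in = 5650/7196 = 78.52%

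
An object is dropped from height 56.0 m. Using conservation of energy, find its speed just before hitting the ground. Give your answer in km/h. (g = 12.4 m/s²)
mgh = ½mv² ⇒ v = √(2gh) = √(2·12.4·56.0) = 37.2666 m/s = 134.2 km/h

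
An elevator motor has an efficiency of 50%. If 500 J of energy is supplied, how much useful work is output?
W_out = η·W_in = 0.5·500 = 250.0 J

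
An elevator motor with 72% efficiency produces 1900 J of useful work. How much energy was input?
W_in = W_out/η = 1900/0.72 = 2639 J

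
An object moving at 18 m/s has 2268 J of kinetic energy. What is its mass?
m = 2·KE/v² = 2·2268/(18)² = 14.0 kg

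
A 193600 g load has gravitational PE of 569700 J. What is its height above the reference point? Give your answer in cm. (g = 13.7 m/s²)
Convert to SI: m = 193.6 kg, PE = 569700 J
h = PE/(mg) = 569700/(193.6·13.7) = 214.793 m = 21480 cm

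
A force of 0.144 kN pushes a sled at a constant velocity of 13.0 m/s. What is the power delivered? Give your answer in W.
Convert to SI: F = 144.0 N, v = 13.0 m/s
P = Fv = (144.0)(13.0) = 1872 W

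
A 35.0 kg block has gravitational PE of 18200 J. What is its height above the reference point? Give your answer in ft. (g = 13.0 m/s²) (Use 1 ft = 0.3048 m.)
h = PE/(mg) = 18200.0/(35.0·13.0) = 40.0 m = 131.2 ft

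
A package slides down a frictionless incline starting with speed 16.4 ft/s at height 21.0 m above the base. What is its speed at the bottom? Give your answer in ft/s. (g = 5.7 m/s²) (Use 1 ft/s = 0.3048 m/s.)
Convert to SI: v₀ = 4.99872 m/s, h = 21.0 m
½mv₀² + mgh = ½mv² ⇒ v = √(v₀² + 2gh) = √(4.99872² + 2·5.7·21.0) = 16.26 m/s = 53.35 ft/s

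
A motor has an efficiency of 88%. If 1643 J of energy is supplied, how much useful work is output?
W_out = η·W_in = 0.88·1643 = 1445.84 J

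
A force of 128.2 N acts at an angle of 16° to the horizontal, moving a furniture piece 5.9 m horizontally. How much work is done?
W = F·d·cosθ = (128.2)(5.9)cos(16°) = 727.1 J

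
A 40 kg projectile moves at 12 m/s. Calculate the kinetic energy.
KE = ½mv² = ½(40)(12)² = 2880.0 J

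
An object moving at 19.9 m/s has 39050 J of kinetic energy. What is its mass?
m = 2·KE/v² = 2·39050/(19.9)² = 197.2 kg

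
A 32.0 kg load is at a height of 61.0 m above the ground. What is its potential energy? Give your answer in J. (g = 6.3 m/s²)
PE = mgh = (32.0)(6.3)(61.0) = 12300 J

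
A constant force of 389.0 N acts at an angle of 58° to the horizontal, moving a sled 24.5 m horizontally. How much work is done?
W = F·d·cosθ = (389.0)(24.5)cos(58°) = 5050 J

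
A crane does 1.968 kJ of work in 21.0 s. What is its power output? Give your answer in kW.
Convert to SI: W = 1968.0 J, t = 21.0 s
P = W/t = 1968.0/21.0 = 93.7143 W = 0.09371 kW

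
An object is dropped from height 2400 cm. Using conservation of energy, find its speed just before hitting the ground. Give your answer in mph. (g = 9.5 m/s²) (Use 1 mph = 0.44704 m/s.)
Convert to SI: h = 24.0 m
mgh = ½mv² ⇒ v = √(2gh) = √(2·9.5·24.0) = 21.3542 m/s = 47.77 mph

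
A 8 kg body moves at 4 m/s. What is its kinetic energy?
KE = ½mv² = ½(8)(4)² = 64.0 J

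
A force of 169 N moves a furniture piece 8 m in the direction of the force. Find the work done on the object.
W = F·d = (169)(8) = 1352 J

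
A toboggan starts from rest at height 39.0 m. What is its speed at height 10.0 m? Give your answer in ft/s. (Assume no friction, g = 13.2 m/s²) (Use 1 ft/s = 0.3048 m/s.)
mgh₁ = mgh₂ + ½mv² ⇒ v = √(2g(h₁−h₂)) = √(2·13.2·29.0) = 27.6695 m/s = 90.78 ft/s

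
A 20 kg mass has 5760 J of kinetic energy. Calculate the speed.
v = √(2·KE/m) = √(2·5760/20) = 24.0 m/s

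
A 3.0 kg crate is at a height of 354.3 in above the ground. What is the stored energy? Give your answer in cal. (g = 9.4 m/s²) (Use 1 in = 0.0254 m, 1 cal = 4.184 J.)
Convert to SI: m = 3.0 kg, h = 8.99922 m
PE = mgh = (3.0)(9.4)(8.99922) = 253.778 J = 60.65 cal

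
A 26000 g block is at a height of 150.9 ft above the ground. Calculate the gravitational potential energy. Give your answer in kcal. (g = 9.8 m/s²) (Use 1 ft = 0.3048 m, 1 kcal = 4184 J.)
Convert to SI: m = 26.0 kg, h = 45.9943 m
PE = mgh = (26.0)(9.8)(45.9943) = 11719.4 J = 2.801 kcal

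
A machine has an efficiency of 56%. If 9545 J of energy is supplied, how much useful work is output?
W_out = η·W_in = 0.56·9545 = 5345.2 J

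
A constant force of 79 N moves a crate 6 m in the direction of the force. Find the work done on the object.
W = F·d = (79)(6) = 474.0 J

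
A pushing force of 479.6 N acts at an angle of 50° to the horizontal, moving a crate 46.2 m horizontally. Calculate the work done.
W = F·d·cosθ = (479.6)(46.2)cos(50°) = 14240 J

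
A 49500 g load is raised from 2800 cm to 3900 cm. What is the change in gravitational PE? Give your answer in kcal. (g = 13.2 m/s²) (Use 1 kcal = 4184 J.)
Convert to SI: m = 49.5 kg, Δh = 11.0 m
ΔPE = mgΔh = (49.5)(13.2)(11.0) = 7187.4 J = 1.718 kcal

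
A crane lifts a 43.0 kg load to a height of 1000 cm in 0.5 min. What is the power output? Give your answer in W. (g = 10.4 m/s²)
Convert to SI: m = 43.0 kg, h = 10.0 m, t = 30.0 s
P = mgh/t = (43.0)(10.4)(10.0)/30.0 = 149.1 W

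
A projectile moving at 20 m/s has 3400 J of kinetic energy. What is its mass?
m = 2·KE/v² = 2·3400/(20)² = 17.0 kg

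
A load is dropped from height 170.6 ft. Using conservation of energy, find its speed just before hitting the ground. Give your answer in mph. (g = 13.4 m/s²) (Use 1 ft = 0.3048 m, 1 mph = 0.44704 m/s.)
Convert to SI: h = 51.9989 m
mgh = ½mv² ⇒ v = √(2gh) = √(2·13.4·51.9989) = 37.3306 m/s = 83.51 mph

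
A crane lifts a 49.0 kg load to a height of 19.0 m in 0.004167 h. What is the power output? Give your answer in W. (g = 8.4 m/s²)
Convert to SI: m = 49.0 kg, h = 19.0 m, t = 15.0012 s
P = mgh/t = (49.0)(8.4)(19.0)/15.0012 = 521.3 W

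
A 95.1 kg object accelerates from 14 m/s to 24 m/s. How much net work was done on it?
W = ΔKE = ½m(v₂² − v₁²) = ½(95.1)(24² − 14²) = 18069.0 J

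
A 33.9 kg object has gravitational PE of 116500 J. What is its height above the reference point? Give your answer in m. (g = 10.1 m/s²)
h = PE/(mg) = 116500/(33.9·10.1) = 340.3 m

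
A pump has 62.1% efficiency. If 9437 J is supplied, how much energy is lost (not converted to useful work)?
W_lost = W_in(1 − η) = 9437·(1 − 0.621) = 3577 J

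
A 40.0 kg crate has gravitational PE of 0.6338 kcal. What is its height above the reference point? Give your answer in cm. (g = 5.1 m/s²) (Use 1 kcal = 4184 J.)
Convert to SI: m = 40.0 kg, PE = 2651.82 J
h = PE/(mg) = 2651.82/(40.0·5.1) = 12.9991 m = 1300 cm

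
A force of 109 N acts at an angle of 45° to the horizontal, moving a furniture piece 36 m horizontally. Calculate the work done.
W = F·d·cosθ = (109)(36)cos(45°) = 2775 J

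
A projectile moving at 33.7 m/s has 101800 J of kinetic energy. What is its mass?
m = 2·KE/v² = 2·101800/(33.7)² = 179.3 kg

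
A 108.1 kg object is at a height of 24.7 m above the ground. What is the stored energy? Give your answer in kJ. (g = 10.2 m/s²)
PE = mgh = (108.1)(10.2)(24.7) = 27234.7 J = 27.23 kJ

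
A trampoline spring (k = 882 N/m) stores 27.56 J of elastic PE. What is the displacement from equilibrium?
x = √(2·PE/k) = √(2·27.56/882) = 0.25 m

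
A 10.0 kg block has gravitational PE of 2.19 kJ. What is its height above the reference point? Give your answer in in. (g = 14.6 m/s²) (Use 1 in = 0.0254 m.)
Convert to SI: m = 10.0 kg, PE = 2190.0 J
h = PE/(mg) = 2190.0/(10.0·14.6) = 15.0 m = 590.6 in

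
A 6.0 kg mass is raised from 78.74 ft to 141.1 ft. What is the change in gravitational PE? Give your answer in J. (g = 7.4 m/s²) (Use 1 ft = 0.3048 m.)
Convert to SI: m = 6.0 kg, Δh = 19.0073 m
ΔPE = mgΔh = (6.0)(7.4)(19.0073) = 843.9 J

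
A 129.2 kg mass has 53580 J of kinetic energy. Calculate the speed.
v = √(2·KE/m) = √(2·53580/129.2) = 28.8 m/s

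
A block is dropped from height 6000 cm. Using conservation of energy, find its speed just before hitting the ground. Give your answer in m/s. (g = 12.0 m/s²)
Convert to SI: h = 60.0 m
mgh = ½mv² ⇒ v = √(2gh) = √(2·12.0·60.0) = 37.95 m/s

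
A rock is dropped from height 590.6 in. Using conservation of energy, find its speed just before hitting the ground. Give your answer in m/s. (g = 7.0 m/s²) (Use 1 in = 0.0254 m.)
Convert to SI: h = 15.0012 m
mgh = ½mv² ⇒ v = √(2gh) = √(2·7.0·15.0012) = 14.49 m/s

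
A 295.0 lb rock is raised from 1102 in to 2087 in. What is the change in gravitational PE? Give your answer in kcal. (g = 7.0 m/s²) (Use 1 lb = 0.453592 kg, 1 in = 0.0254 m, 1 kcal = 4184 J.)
Convert to SI: m = 133.81 kg, Δh = 25.019 m
ΔPE = mgΔh = (133.81)(7.0)(25.019) = 23434.5 J = 5.601 kcal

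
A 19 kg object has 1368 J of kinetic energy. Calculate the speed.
v = √(2·KE/m) = √(2·1368/19) = 12.0 m/s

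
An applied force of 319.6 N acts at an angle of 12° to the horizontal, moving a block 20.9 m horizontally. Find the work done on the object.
W = F·d·cosθ = (319.6)(20.9)cos(12°) = 6534 J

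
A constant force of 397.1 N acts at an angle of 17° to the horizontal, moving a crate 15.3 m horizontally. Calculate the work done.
W = F·d·cosθ = (397.1)(15.3)cos(17°) = 5810 J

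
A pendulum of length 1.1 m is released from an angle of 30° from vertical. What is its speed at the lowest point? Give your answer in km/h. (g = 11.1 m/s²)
h = L(1 − cosθ) = 1.1(1 − cos30°) = 0.147372 m
v = √(2gh) = √(2·11.1·0.147372) = 1.80877 m/s = 6.512 km/h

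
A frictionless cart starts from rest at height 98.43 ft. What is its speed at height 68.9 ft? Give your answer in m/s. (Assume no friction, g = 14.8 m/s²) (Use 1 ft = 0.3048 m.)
Convert to SI: h₁−h₂ = 9.00074 m
mgh₁ = mgh₂ + ½mv² ⇒ v = √(2g(h₁−h₂)) = √(2·14.8·9.00074) = 16.32 m/s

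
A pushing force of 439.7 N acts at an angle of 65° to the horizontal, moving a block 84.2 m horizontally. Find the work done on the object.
W = F·d·cosθ = (439.7)(84.2)cos(65°) = 15650 J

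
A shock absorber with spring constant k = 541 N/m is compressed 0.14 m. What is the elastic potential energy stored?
PE = ½kx² = ½(541)(0.14)² = 5.302 J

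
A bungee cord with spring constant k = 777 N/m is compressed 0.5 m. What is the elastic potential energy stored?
PE = ½kx² = ½(777)(0.5)² = 97.13 J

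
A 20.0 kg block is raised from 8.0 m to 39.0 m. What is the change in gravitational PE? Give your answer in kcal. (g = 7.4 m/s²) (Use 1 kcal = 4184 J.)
ΔPE = mgΔh = (20.0)(7.4)(31.0) = 4588.0 J = 1.097 kcal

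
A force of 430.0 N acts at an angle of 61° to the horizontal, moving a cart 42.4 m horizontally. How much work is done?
W = F·d·cosθ = (430.0)(42.4)cos(61°) = 8839 J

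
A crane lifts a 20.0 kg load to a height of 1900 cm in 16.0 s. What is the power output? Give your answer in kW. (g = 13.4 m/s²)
Convert to SI: m = 20.0 kg, h = 19.0 m, t = 16.0 s
P = mgh/t = (20.0)(13.4)(19.0)/16.0 = 318.25 W = 0.3183 kW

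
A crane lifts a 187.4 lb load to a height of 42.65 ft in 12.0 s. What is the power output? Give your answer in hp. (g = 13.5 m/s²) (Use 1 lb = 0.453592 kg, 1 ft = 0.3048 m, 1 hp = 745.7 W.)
Convert to SI: m = 85.0031 kg, h = 12.9997 m, t = 12.0 s
P = mgh/t = (85.0031)(13.5)(12.9997)/12.0 = 1243.14 W = 1.667 hp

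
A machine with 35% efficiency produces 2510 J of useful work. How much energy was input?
W_in = W_out/η = 2510/0.35 = 7171 J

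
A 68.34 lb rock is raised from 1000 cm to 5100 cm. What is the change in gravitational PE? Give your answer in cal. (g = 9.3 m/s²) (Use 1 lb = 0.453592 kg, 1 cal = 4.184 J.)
Convert to SI: m = 30.9985 kg, Δh = 41.0 m
ΔPE = mgΔh = (30.9985)(9.3)(41.0) = 11819.7 J = 2825 cal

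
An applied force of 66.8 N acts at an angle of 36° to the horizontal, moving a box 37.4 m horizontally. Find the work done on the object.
W = F·d·cosθ = (66.8)(37.4)cos(36°) = 2021 J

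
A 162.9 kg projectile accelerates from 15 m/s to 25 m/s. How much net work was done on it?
W = ΔKE = ½m(v₂² − v₁²) = ½(162.9)(25² − 15²) = 32580.0 J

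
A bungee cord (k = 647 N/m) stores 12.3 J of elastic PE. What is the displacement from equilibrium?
x = √(2·PE/k) = √(2·12.3/647) = 0.195 m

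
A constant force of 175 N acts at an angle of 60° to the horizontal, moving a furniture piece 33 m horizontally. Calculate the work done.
W = F·d·cosθ = (175)(33)cos(60°) = 2888 J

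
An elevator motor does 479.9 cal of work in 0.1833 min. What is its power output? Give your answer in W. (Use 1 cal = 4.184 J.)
Convert to SI: W = 2007.9 J, t = 10.998 s
P = W/t = 2007.9/10.998 = 182.6 W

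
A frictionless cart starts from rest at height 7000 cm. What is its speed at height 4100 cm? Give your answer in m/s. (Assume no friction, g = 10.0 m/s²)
Convert to SI: h₁−h₂ = 29.0 m
mgh₁ = mgh₂ + ½mv² ⇒ v = √(2g(h₁−h₂)) = √(2·10.0·29.0) = 24.08 m/s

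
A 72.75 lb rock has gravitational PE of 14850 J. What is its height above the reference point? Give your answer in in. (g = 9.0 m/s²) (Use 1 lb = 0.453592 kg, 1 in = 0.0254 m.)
Convert to SI: m = 32.9988 kg, PE = 14850.0 J
h = PE/(mg) = 14850.0/(32.9988·9.0) = 50.0018 m = 1969 in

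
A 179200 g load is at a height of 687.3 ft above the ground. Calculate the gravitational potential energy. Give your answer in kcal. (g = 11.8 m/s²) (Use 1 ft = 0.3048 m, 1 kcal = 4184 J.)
Convert to SI: m = 179.2 kg, h = 209.489 m
PE = mgh = (179.2)(11.8)(209.489) = 442977 J = 105.9 kcal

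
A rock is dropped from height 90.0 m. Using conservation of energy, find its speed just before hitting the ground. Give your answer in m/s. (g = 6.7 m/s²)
mgh = ½mv² ⇒ v = √(2gh) = √(2·6.7·90.0) = 34.73 m/s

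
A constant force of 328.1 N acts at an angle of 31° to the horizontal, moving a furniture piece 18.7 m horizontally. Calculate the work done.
W = F·d·cosθ = (328.1)(18.7)cos(31°) = 5259 J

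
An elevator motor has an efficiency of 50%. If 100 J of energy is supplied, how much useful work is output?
W_out = η·W_in = 0.5·100 = 50.0 J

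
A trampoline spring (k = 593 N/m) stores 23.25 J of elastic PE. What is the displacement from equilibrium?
x = √(2·PE/k) = √(2·23.25/593) = 0.28 m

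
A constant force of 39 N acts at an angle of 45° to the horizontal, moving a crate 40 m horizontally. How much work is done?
W = F·d·cosθ = (39)(40)cos(45°) = 1103 J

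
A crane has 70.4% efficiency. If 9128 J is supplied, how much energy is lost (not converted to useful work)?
W_lost = W_in(1 − η) = 9128·(1 − 0.704) = 2702 J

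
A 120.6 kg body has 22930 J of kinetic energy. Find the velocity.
v = √(2·KE/m) = √(2·22930/120.6) = 19.5 m/s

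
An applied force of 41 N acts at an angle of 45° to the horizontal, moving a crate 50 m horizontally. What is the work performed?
W = F·d·cosθ = (41)(50)cos(45°) = 1450 J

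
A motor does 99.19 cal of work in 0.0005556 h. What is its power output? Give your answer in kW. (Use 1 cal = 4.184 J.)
Convert to SI: W = 415.011 J, t = 2.00016 s
P = W/t = 415.011/2.00016 = 207.489 W = 0.2075 kW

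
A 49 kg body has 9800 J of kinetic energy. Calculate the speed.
v = √(2·KE/m) = √(2·9800/49) = 20.0 m/s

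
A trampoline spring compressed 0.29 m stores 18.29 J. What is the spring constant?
k = 2·PE/x² = 2·18.29/(0.29)² = 435.0 N/m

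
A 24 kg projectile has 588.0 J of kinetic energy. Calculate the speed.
v = √(2·KE/m) = √(2·588.0/24) = 7.0 m/s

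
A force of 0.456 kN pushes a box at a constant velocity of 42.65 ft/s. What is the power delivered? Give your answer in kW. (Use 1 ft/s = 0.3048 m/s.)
Convert to SI: F = 456.0 N, v = 12.9997 m/s
P = Fv = (456.0)(12.9997) = 5927.87 W = 5.928 kW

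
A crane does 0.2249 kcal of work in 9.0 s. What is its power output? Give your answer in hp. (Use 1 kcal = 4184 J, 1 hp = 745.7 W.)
Convert to SI: W = 940.982 J, t = 9.0 s
P = W/t = 940.982/9.0 = 104.554 W = 0.1402 hp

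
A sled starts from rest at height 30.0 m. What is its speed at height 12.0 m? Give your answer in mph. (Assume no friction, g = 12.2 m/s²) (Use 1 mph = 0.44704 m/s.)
mgh₁ = mgh₂ + ½mv² ⇒ v = √(2g(h₁−h₂)) = √(2·12.2·18.0) = 20.9571 m/s = 46.88 mph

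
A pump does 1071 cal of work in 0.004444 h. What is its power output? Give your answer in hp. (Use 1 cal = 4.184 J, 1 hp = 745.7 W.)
Convert to SI: W = 4481.06 J, t = 15.9984 s
P = W/t = 4481.06/15.9984 = 280.095 W = 0.3756 hp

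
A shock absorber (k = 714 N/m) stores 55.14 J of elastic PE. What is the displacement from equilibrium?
x = √(2·PE/k) = √(2·55.14/714) = 0.393 m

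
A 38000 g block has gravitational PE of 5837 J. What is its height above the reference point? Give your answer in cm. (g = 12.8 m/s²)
Convert to SI: m = 38.0 kg, PE = 5837.0 J
h = PE/(mg) = 5837.0/(38.0·12.8) = 12.0004 m = 1200 cm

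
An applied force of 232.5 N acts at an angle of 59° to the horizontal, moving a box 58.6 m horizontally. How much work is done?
W = F·d·cosθ = (232.5)(58.6)cos(59°) = 7017 J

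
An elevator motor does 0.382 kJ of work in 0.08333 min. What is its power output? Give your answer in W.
Convert to SI: W = 382.0 J, t = 4.9998 s
P = W/t = 382.0/4.9998 = 76.4 W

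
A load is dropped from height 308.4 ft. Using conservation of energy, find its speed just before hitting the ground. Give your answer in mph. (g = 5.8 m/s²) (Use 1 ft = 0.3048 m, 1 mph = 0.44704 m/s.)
Convert to SI: h = 94.0003 m
mgh = ½mv² ⇒ v = √(2gh) = √(2·5.8·94.0003) = 33.0213 m/s = 73.87 mph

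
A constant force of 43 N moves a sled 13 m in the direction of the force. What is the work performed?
W = F·d = (43)(13) = 559.0 J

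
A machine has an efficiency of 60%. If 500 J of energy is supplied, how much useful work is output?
W_out = η·W_in = 0.6·500 = 300.0 J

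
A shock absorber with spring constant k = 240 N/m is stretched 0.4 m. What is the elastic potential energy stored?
PE = ½kx² = ½(240)(0.4)² = 19.2 J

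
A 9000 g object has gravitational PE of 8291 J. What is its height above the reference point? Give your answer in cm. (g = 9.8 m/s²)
Convert to SI: m = 9.0 kg, PE = 8291.0 J
h = PE/(mg) = 8291.0/(9.0·9.8) = 94.0023 m = 9400 cm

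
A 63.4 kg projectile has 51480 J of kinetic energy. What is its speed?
v = √(2·KE/m) = √(2·51480/63.4) = 40.3 m/s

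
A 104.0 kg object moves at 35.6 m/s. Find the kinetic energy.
KE = ½mv² = ½(104.0)(35.6)² = 65900 J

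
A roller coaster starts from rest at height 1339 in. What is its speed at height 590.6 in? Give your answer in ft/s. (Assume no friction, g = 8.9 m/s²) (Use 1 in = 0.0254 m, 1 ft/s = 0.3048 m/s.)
Convert to SI: h₁−h₂ = 19.0094 m
mgh₁ = mgh₂ + ½mv² ⇒ v = √(2g(h₁−h₂)) = √(2·8.9·19.0094) = 18.3947 m/s = 60.35 ft/s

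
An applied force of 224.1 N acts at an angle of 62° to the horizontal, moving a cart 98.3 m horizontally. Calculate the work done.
W = F·d·cosθ = (224.1)(98.3)cos(62°) = 10340 J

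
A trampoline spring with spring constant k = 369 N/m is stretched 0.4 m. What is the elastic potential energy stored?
PE = ½kx² = ½(369)(0.4)² = 29.52 J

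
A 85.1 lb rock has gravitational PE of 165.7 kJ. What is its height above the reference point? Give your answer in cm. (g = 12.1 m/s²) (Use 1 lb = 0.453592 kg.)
Convert to SI: m = 38.6007 kg, PE = 165700 J
h = PE/(mg) = 165700/(38.6007·12.1) = 354.766 m = 35480 cm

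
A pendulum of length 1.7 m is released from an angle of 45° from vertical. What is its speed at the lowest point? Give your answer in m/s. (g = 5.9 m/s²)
h = L(1 − cosθ) = 1.7(1 − cos45°) = 0.497918 m
v = √(2gh) = √(2·5.9·0.497918) = 2.424 m/s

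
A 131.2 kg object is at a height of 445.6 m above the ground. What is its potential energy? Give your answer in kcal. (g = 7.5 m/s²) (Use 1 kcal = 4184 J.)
PE = mgh = (131.2)(7.5)(445.6) = 438470 J = 104.8 kcal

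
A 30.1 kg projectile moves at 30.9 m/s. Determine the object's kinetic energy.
KE = ½mv² = ½(30.1)(30.9)² = 14370 J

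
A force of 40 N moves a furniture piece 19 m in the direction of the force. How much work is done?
W = F·d = (40)(19) = 760.0 J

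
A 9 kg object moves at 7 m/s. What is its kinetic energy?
KE = ½mv² = ½(9)(7)² = 220.5 J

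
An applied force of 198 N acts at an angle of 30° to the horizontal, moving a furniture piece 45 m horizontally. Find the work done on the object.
W = F·d·cosθ = (198)(45)cos(30°) = 7716 J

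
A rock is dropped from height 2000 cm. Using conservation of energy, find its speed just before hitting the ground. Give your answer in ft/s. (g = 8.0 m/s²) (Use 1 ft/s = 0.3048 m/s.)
Convert to SI: h = 20.0 m
mgh = ½mv² ⇒ v = √(2gh) = √(2·8.0·20.0) = 17.8885 m/s = 58.69 ft/s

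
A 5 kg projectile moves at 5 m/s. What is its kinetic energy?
KE = ½mv² = ½(5)(5)² = 62.5 J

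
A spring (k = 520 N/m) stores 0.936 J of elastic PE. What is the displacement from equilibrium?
x = √(2·PE/k) = √(2·0.936/520) = 0.06 m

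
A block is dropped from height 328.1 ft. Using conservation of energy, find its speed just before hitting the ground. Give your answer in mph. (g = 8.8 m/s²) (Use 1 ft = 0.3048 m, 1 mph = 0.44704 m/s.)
Convert to SI: h = 100.005 m
mgh = ½mv² ⇒ v = √(2gh) = √(2·8.8·100.005) = 41.9534 m/s = 93.85 mph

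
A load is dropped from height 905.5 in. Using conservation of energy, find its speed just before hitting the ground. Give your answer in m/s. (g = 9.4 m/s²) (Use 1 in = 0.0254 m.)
Convert to SI: h = 22.9997 m
mgh = ½mv² ⇒ v = √(2gh) = √(2·9.4·22.9997) = 20.79 m/s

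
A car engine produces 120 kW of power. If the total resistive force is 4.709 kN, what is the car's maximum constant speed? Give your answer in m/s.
Convert to SI: F = 4709.0 N
P = Fv ⇒ v = P/F = 120000 W/4709.0 N = 25.48 m/s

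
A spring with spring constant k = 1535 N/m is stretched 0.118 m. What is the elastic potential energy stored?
PE = ½kx² = ½(1535)(0.118)² = 10.69 J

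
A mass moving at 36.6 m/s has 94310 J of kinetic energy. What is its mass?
m = 2·KE/v² = 2·94310/(36.6)² = 140.8 kg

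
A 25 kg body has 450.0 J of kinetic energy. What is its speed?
v = √(2·KE/m) = √(2·450.0/25) = 6.0 m/s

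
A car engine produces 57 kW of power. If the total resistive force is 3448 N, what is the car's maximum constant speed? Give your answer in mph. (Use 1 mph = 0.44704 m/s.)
P = Fv ⇒ v = P/F = 57000 W/3448.0 N = 16.5313 m/s = 36.98 mph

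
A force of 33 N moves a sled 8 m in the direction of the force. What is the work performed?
W = F·d = (33)(8) = 264.0 J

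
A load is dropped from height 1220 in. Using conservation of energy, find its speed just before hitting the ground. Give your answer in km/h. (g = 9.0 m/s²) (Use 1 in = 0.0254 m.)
Convert to SI: h = 30.988 m
mgh = ½mv² ⇒ v = √(2gh) = √(2·9.0·30.988) = 23.6175 m/s = 85.02 km/h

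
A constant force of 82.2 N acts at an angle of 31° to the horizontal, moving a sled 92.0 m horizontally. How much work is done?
W = F·d·cosθ = (82.2)(92.0)cos(31°) = 6482 J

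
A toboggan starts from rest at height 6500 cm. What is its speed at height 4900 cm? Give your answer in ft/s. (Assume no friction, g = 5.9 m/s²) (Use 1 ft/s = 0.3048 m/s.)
Convert to SI: h₁−h₂ = 16.0 m
mgh₁ = mgh₂ + ½mv² ⇒ v = √(2g(h₁−h₂)) = √(2·5.9·16.0) = 13.7405 m/s = 45.08 ft/s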